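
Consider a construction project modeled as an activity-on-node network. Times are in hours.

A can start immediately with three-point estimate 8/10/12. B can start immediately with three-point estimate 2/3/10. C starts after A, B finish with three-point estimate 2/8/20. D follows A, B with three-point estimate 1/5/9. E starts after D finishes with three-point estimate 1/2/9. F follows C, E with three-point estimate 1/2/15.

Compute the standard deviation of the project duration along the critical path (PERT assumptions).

te_A = (8 + 4·10 + 12)/6 = 60/6 = 10; σ²_A = ((12−8)/6)² = 0.444
te_B = (2 + 4·3 + 10)/6 = 24/6 = 4; σ²_B = ((10−2)/6)² = 1.778
te_C = (2 + 4·8 + 20)/6 = 54/6 = 9; σ²_C = ((20−2)/6)² = 9.000
te_D = (1 + 4·5 + 9)/6 = 30/6 = 5; σ²_D = ((9−1)/6)² = 1.778
te_E = (1 + 4·2 + 9)/6 = 18/6 = 3; σ²_E = ((9−1)/6)² = 1.778
te_F = (1 + 4·2 + 15)/6 = 24/6 = 4; σ²_F = ((15−1)/6)² = 5.444

Forward pass:
ES_A = 0; EF_A = 10
ES_B = 0; EF_B = 4
ES_C = max(EF_A=10, EF_B=4) = 10; EF_C = 10+9 = 19
ES_D = max(EF_A=10, EF_B=4) = 10; EF_D = 10+5 = 15
ES_E = 15; EF_E = 15+3 = 18
ES_F = max(EF_C=19, EF_E=18) = 19; EF_F = 19+4 = 23
Expected project duration μ = 23 hours. Critical path: A → C → F.

Variance along critical path = 0.444 + 9.000 + 5.444 = 14.889
σ = √14.889 = 3.859 hours

3.86 hours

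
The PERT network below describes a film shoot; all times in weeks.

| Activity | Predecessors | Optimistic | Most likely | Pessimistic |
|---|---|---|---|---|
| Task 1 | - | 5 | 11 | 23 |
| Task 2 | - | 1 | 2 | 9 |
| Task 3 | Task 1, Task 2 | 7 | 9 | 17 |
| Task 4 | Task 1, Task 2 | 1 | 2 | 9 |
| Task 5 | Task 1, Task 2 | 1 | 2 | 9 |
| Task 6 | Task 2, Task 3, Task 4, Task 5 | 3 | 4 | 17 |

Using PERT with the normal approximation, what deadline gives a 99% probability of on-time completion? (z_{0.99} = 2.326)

37.7 weeks

te_Task 1 = (5 + 4·11 + 23)/6 = 72/6 = 12; σ²_Task 1 = ((23−5)/6)² = 9.000
te_Task 2 = (1 + 4·2 + 9)/6 = 18/6 = 3; σ²_Task 2 = ((9−1)/6)² = 1.778
te_Task 3 = (7 + 4·9 + 17)/6 = 60/6 = 10; σ²_Task 3 = ((17−7)/6)² = 2.778
te_Task 4 = (1 + 4·2 + 9)/6 = 18/6 = 3; σ²_Task 4 = ((9−1)/6)² = 1.778
te_Task 5 = (1 + 4·2 + 9)/6 = 18/6 = 3; σ²_Task 5 = ((9−1)/6)² = 1.778
te_Task 6 = (3 + 4·4 + 17)/6 = 36/6 = 6; σ²_Task 6 = ((17−3)/6)² = 5.444

Forward pass:
ES_Task 1 = 0; EF_Task 1 = 12
ES_Task 2 = 0; EF_Task 2 = 3
ES_Task 3 = max(EF_Task 1=12, EF_Task 2=3) = 12; EF_Task 3 = 12+10 = 22
ES_Task 4 = max(EF_Task 1=12, EF_Task 2=3) = 12; EF_Task 4 = 12+3 = 15
ES_Task 5 = max(EF_Task 1=12, EF_Task 2=3) = 12; EF_Task 5 = 12+3 = 15
ES_Task 6 = max(EF_Task 2=3, EF_Task 3=22, EF_Task 4=15, EF_Task 5=15) = 22; EF_Task 6 = 22+6 = 28
Expected project duration μ = 28 weeks. Critical path: Task 1 → Task 3 → Task 6.

Variance along critical path = 9.000 + 2.778 + 5.444 = 17.222; σ = 4.150 weeks.
D = μ + z·σ = 28 + 2.326·4.150 = 37.7 weeks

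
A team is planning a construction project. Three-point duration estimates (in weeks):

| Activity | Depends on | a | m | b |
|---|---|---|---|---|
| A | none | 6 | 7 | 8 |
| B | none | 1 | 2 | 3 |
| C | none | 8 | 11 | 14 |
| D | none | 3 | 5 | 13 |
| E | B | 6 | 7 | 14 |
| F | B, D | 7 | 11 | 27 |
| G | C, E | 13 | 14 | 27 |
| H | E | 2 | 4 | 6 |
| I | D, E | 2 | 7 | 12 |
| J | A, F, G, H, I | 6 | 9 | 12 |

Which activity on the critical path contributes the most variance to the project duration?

te_A = (6 + 4·7 + 8)/6 = 42/6 = 7; σ²_A = ((8−6)/6)² = 0.111
te_B = (1 + 4·2 + 3)/6 = 12/6 = 2; σ²_B = ((3−1)/6)² = 0.111
te_C = (8 + 4·11 + 14)/6 = 66/6 = 11; σ²_C = ((14−8)/6)² = 1.000
te_D = (3 + 4·5 + 13)/6 = 36/6 = 6; σ²_D = ((13−3)/6)² = 2.778
te_E = (6 + 4·7 + 14)/6 = 48/6 = 8; σ²_E = ((14−6)/6)² = 1.778
te_F = (7 + 4·11 + 27)/6 = 78/6 = 13; σ²_F = ((27−7)/6)² = 11.111
te_G = (13 + 4·14 + 27)/6 = 96/6 = 16; σ²_G = ((27−13)/6)² = 5.444
te_H = (2 + 4·4 + 6)/6 = 24/6 = 4; σ²_H = ((6−2)/6)² = 0.444
te_I = (2 + 4·7 + 12)/6 = 42/6 = 7; σ²_I = ((12−2)/6)² = 2.778
te_J = (6 + 4·9 + 12)/6 = 54/6 = 9; σ²_J = ((12−6)/6)² = 1.000

Forward pass:
ES_A = 0; EF_A = 7
ES_B = 0; EF_B = 2
ES_C = 0; EF_C = 11
ES_D = 0; EF_D = 6
ES_E = 2; EF_E = 2+8 = 10
ES_F = max(EF_B=2, EF_D=6) = 6; EF_F = 6+13 = 19
ES_G = max(EF_C=11, EF_E=10) = 11; EF_G = 11+16 = 27
ES_H = 10; EF_H = 10+4 = 14
ES_I = max(EF_D=6, EF_E=10) = 10; EF_I = 10+7 = 17
ES_J = max(EF_A=7, EF_F=19, EF_G=27, EF_H=14, EF_I=17) = 27; EF_J = 27+9 = 36
Expected project duration μ = 36 weeks. Critical path: C → G → J.

Variances on critical path: σ²_C=1.000, σ²_G=5.444, σ²_J=1.000.
Largest is σ²_G = 5.444.

G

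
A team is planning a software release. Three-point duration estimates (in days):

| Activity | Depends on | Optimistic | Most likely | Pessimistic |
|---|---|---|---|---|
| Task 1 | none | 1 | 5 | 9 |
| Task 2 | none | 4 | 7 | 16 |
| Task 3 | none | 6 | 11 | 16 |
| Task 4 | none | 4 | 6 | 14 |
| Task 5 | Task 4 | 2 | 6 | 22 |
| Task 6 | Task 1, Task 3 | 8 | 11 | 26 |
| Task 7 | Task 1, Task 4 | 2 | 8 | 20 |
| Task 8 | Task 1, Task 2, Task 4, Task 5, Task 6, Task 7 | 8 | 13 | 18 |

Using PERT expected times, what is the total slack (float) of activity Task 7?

te_Task 1 = (1 + 4·5 + 9)/6 = 30/6 = 5
te_Task 2 = (4 + 4·7 + 16)/6 = 48/6 = 8
te_Task 3 = (6 + 4·11 + 16)/6 = 66/6 = 11
te_Task 4 = (4 + 4·6 + 14)/6 = 42/6 = 7
te_Task 5 = (2 + 4·6 + 22)/6 = 48/6 = 8
te_Task 6 = (8 + 4·11 + 26)/6 = 78/6 = 13
te_Task 7 = (2 + 4·8 + 20)/6 = 54/6 = 9
te_Task 8 = (8 + 4·13 + 18)/6 = 78/6 = 13

Forward pass:
ES_Task 1 = 0; EF_Task 1 = 5
ES_Task 2 = 0; EF_Task 2 = 8
ES_Task 3 = 0; EF_Task 3 = 11
ES_Task 4 = 0; EF_Task 4 = 7
ES_Task 5 = 7; EF_Task 5 = 7+8 = 15
ES_Task 6 = max(EF_Task 1=5, EF_Task 3=11) = 11; EF_Task 6 = 11+13 = 24
ES_Task 7 = max(EF_Task 1=5, EF_Task 4=7) = 7; EF_Task 7 = 7+9 = 16
ES_Task 8 = max(EF_Task 1=5, EF_Task 2=8, EF_Task 4=7, EF_Task 5=15, EF_Task 6=24, EF_Task 7=16) = 24; EF_Task 8 = 24+13 = 37
Expected project duration μ = 37 days. Critical path: Task 3 → Task 6 → Task 8.

Backward pass:
LF_Task 8 = 37; LS_Task 8 = 37−13 = 24
LF_Task 7 = LS_Task 8 = 24; LS_Task 7 = 24−9 = 15
LF_Task 6 = LS_Task 8 = 24; LS_Task 6 = 24−13 = 11
LF_Task 5 = LS_Task 8 = 24; LS_Task 5 = 24−8 = 16
LF_Task 4 = min(LS_Task 5=16, LS_Task 7=15, LS_Task 8=24) = 15; LS_Task 4 = 15−7 = 8
LF_Task 3 = LS_Task 6 = 11; LS_Task 3 = 11−11 = 0
LF_Task 2 = LS_Task 8 = 24; LS_Task 2 = 24−8 = 16
LF_Task 1 = min(LS_Task 6=11, LS_Task 7=15, LS_Task 8=24) = 11; LS_Task 1 = 11−5 = 6
Slack_Task 7 = LS_Task 7 − ES_Task 7 = 15 − 7 = 8

8 days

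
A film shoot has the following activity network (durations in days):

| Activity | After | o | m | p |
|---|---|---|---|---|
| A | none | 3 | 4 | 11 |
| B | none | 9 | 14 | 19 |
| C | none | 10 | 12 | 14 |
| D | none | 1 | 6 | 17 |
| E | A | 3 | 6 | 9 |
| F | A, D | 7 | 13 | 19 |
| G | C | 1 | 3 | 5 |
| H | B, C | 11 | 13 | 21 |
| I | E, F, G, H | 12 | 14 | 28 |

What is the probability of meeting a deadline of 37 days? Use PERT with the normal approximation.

te_A = (3 + 4·4 + 11)/6 = 30/6 = 5; σ²_A = ((11−3)/6)² = 1.778
te_B = (9 + 4·14 + 19)/6 = 84/6 = 14; σ²_B = ((19−9)/6)² = 2.778
te_C = (10 + 4·12 + 14)/6 = 72/6 = 12; σ²_C = ((14−10)/6)² = 0.444
te_D = (1 + 4·6 + 17)/6 = 42/6 = 7; σ²_D = ((17−1)/6)² = 7.111
te_E = (3 + 4·6 + 9)/6 = 36/6 = 6; σ²_E = ((9−3)/6)² = 1.000
te_F = (7 + 4·13 + 19)/6 = 78/6 = 13; σ²_F = ((19−7)/6)² = 4.000
te_G = (1 + 4·3 + 5)/6 = 18/6 = 3; σ²_G = ((5−1)/6)² = 0.444
te_H = (11 + 4·13 + 21)/6 = 84/6 = 14; σ²_H = ((21−11)/6)² = 2.778
te_I = (12 + 4·14 + 28)/6 = 96/6 = 16; σ²_I = ((28−12)/6)² = 7.111

Forward pass:
ES_A = 0; EF_A = 5
ES_B = 0; EF_B = 14
ES_C = 0; EF_C = 12
ES_D = 0; EF_D = 7
ES_E = 5; EF_E = 5+6 = 11
ES_F = max(EF_A=5, EF_D=7) = 7; EF_F = 7+13 = 20
ES_G = 12; EF_G = 12+3 = 15
ES_H = max(EF_B=14, EF_C=12) = 14; EF_H = 14+14 = 28
ES_I = max(EF_E=11, EF_F=20, EF_G=15, EF_H=28) = 28; EF_I = 28+16 = 44
Expected project duration μ = 44 days. Critical path: B → H → I.

Variance along critical path = 2.778 + 2.778 + 7.111 = 12.667; σ = √12.667 = 3.559 days.
Z = (37 − 44) / 3.559 = -1.967
P(T ≤ 37) = Φ(-1.967) ≈ 0.025

0.025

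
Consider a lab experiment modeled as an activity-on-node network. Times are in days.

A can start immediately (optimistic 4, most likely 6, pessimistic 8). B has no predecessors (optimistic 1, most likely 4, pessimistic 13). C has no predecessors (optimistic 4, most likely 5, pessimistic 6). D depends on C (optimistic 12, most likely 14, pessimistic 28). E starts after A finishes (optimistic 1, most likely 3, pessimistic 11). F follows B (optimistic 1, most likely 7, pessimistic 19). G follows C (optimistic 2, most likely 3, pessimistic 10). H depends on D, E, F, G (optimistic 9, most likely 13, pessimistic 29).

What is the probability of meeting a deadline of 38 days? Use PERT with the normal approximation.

te_A = (4 + 4·6 + 8)/6 = 36/6 = 6; σ²_A = ((8−4)/6)² = 0.444
te_B = (1 + 4·4 + 13)/6 = 30/6 = 5; σ²_B = ((13−1)/6)² = 4.000
te_C = (4 + 4·5 + 6)/6 = 30/6 = 5; σ²_C = ((6−4)/6)² = 0.111
te_D = (12 + 4·14 + 28)/6 = 96/6 = 16; σ²_D = ((28−12)/6)² = 7.111
te_E = (1 + 4·3 + 11)/6 = 24/6 = 4; σ²_E = ((11−1)/6)² = 2.778
te_F = (1 + 4·7 + 19)/6 = 48/6 = 8; σ²_F = ((19−1)/6)² = 9.000
te_G = (2 + 4·3 + 10)/6 = 24/6 = 4; σ²_G = ((10−2)/6)² = 1.778
te_H = (9 + 4·13 + 29)/6 = 90/6 = 15; σ²_H = ((29−9)/6)² = 11.111

Forward pass:
ES_A = 0; EF_A = 6
ES_B = 0; EF_B = 5
ES_C = 0; EF_C = 5
ES_D = 5; EF_D = 5+16 = 21
ES_E = 6; EF_E = 6+4 = 10
ES_F = 5; EF_F = 5+8 = 13
ES_G = 5; EF_G = 5+4 = 9
ES_H = max(EF_D=21, EF_E=10, EF_F=13, EF_G=9) = 21; EF_H = 21+15 = 36
Expected project duration μ = 36 days. Critical path: C → D → H.

Variance along critical path = 0.111 + 7.111 + 11.111 = 18.333; σ = √18.333 = 4.282 days.
Z = (38 − 36) / 4.282 = 0.467
P(T ≤ 38) = Φ(0.467) ≈ 0.680

0.680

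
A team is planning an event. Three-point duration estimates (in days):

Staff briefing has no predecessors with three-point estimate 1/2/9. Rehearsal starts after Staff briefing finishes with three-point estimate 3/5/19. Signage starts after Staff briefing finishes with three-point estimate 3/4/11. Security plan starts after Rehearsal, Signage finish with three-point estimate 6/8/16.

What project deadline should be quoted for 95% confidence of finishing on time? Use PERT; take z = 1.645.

te_Staff briefing = (1 + 4·2 + 9)/6 = 18/6 = 3; σ²_Staff briefing = ((9−1)/6)² = 1.778
te_Rehearsal = (3 + 4·5 + 19)/6 = 42/6 = 7; σ²_Rehearsal = ((19−3)/6)² = 7.111
te_Signage = (3 + 4·4 + 11)/6 = 30/6 = 5; σ²_Signage = ((11−3)/6)² = 1.778
te_Security plan = (6 + 4·8 + 16)/6 = 54/6 = 9; σ²_Security plan = ((16−6)/6)² = 2.778

Forward pass:
ES_Staff briefing = 0; EF_Staff briefing = 3
ES_Rehearsal = 3; EF_Rehearsal = 3+7 = 10
ES_Signage = 3; EF_Signage = 3+5 = 8
ES_Security plan = max(EF_Rehearsal=10, EF_Signage=8) = 10; EF_Security plan = 10+9 = 19
Expected project duration μ = 19 days. Critical path: Staff briefing → Rehearsal → Security plan.

Variance along critical path = 1.778 + 7.111 + 2.778 = 11.667; σ = 3.416 days.
D = μ + z·σ = 19 + 1.645·3.416 = 24.6 days

24.6 days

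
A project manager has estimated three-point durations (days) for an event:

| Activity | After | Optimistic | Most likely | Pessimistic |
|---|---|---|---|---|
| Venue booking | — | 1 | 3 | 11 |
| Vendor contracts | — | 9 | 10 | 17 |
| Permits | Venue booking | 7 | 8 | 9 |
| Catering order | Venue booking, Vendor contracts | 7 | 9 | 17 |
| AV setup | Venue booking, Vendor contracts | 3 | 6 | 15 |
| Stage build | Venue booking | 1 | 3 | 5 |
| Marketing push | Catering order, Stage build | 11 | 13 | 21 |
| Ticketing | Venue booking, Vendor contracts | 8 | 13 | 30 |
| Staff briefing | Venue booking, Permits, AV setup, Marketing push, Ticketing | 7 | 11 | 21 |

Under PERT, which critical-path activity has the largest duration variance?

te_Venue booking = (1 + 4·3 + 11)/6 = 24/6 = 4; σ²_Venue booking = ((11−1)/6)² = 2.778
te_Vendor contracts = (9 + 4·10 + 17)/6 = 66/6 = 11; σ²_Vendor contracts = ((17−9)/6)² = 1.778
te_Permits = (7 + 4·8 + 9)/6 = 48/6 = 8; σ²_Permits = ((9−7)/6)² = 0.111
te_Catering order = (7 + 4·9 + 17)/6 = 60/6 = 10; σ²_Catering order = ((17−7)/6)² = 2.778
te_AV setup = (3 + 4·6 + 15)/6 = 42/6 = 7; σ²_AV setup = ((15−3)/6)² = 4.000
te_Stage build = (1 + 4·3 + 5)/6 = 18/6 = 3; σ²_Stage build = ((5−1)/6)² = 0.444
te_Marketing push = (11 + 4·13 + 21)/6 = 84/6 = 14; σ²_Marketing push = ((21−11)/6)² = 2.778
te_Ticketing = (8 + 4·13 + 30)/6 = 90/6 = 15; σ²_Ticketing = ((30−8)/6)² = 13.444
te_Staff briefing = (7 + 4·11 + 21)/6 = 72/6 = 12; σ²_Staff briefing = ((21−7)/6)² = 5.444

Forward pass:
ES_Venue booking = 0; EF_Venue booking = 4
ES_Vendor contracts = 0; EF_Vendor contracts = 11
ES_Permits = 4; EF_Permits = 4+8 = 12
ES_Catering order = max(EF_Venue booking=4, EF_Vendor contracts=11) = 11; EF_Catering order = 11+10 = 21
ES_AV setup = max(EF_Venue booking=4, EF_Vendor contracts=11) = 11; EF_AV setup = 11+7 = 18
ES_Stage build = 4; EF_Stage build = 4+3 = 7
ES_Marketing push = max(EF_Catering order=21, EF_Stage build=7) = 21; EF_Marketing push = 21+14 = 35
ES_Ticketing = max(EF_Venue booking=4, EF_Vendor contracts=11) = 11; EF_Ticketing = 11+15 = 26
ES_Staff briefing = max(EF_Venue booking=4, EF_Permits=12, EF_AV setup=18, EF_Marketing push=35, EF_Ticketing=26) = 35; EF_Staff briefing = 35+12 = 47
Expected project duration μ = 47 days. Critical path: Vendor contracts → Catering order → Marketing push → Staff briefing.

Variances on critical path: σ²_Vendor contracts=1.778, σ²_Catering order=2.778, σ²_Marketing push=2.778, σ²_Staff briefing=5.444.
Largest is σ²_Staff briefing = 5.444.

Staff briefing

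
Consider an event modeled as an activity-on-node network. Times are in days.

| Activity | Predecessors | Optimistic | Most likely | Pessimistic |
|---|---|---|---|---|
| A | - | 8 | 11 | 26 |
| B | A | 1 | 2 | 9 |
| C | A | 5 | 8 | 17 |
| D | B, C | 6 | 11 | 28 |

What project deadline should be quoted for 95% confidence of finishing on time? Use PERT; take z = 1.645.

te_A = (8 + 4·11 + 26)/6 = 78/6 = 13; σ²_A = ((26−8)/6)² = 9.000
te_B = (1 + 4·2 + 9)/6 = 18/6 = 3; σ²_B = ((9−1)/6)² = 1.778
te_C = (5 + 4·8 + 17)/6 = 54/6 = 9; σ²_C = ((17−5)/6)² = 4.000
te_D = (6 + 4·11 + 28)/6 = 78/6 = 13; σ²_D = ((28−6)/6)² = 13.444

Forward pass:
ES_A = 0; EF_A = 13
ES_B = 13; EF_B = 13+3 = 16
ES_C = 13; EF_C = 13+9 = 22
ES_D = max(EF_B=16, EF_C=22) = 22; EF_D = 22+13 = 35
Expected project duration μ = 35 days. Critical path: A → C → D.

Variance along critical path = 9.000 + 4.000 + 13.444 = 26.444; σ = 5.142 days.
D = μ + z·σ = 35 + 1.645·5.142 = 43.5 days

43.5 days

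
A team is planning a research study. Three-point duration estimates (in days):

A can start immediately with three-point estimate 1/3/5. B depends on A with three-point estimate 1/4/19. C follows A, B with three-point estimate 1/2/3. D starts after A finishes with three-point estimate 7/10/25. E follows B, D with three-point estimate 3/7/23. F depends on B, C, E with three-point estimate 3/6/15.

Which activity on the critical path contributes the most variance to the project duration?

E

te_A = (1 + 4·3 + 5)/6 = 18/6 = 3; σ²_A = ((5−1)/6)² = 0.444
te_B = (1 + 4·4 + 19)/6 = 36/6 = 6; σ²_B = ((19−1)/6)² = 9.000
te_C = (1 + 4·2 + 3)/6 = 12/6 = 2; σ²_C = ((3−1)/6)² = 0.111
te_D = (7 + 4·10 + 25)/6 = 72/6 = 12; σ²_D = ((25−7)/6)² = 9.000
te_E = (3 + 4·7 + 23)/6 = 54/6 = 9; σ²_E = ((23−3)/6)² = 11.111
te_F = (3 + 4·6 + 15)/6 = 42/6 = 7; σ²_F = ((15−3)/6)² = 4.000

Forward pass:
ES_A = 0; EF_A = 3
ES_B = 3; EF_B = 3+6 = 9
ES_C = max(EF_A=3, EF_B=9) = 9; EF_C = 9+2 = 11
ES_D = 3; EF_D = 3+12 = 15
ES_E = max(EF_B=9, EF_D=15) = 15; EF_E = 15+9 = 24
ES_F = max(EF_B=9, EF_C=11, EF_E=24) = 24; EF_F = 24+7 = 31
Expected project duration μ = 31 days. Critical path: A → D → E → F.

Variances on critical path: σ²_A=0.444, σ²_D=9.000, σ²_E=11.111, σ²_F=4.000.
Largest is σ²_E = 11.111.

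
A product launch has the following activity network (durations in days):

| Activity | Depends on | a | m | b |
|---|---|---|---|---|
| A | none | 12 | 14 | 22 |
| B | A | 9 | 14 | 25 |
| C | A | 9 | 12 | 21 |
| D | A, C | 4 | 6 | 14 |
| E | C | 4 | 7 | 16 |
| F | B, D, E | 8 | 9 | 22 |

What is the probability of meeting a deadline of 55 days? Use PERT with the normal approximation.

0.976

te_A = (12 + 4·14 + 22)/6 = 90/6 = 15; σ²_A = ((22−12)/6)² = 2.778
te_B = (9 + 4·14 + 25)/6 = 90/6 = 15; σ²_B = ((25−9)/6)² = 7.111
te_C = (9 + 4·12 + 21)/6 = 78/6 = 13; σ²_C = ((21−9)/6)² = 4.000
te_D = (4 + 4·6 + 14)/6 = 42/6 = 7; σ²_D = ((14−4)/6)² = 2.778
te_E = (4 + 4·7 + 16)/6 = 48/6 = 8; σ²_E = ((16−4)/6)² = 4.000
te_F = (8 + 4·9 + 22)/6 = 66/6 = 11; σ²_F = ((22−8)/6)² = 5.444

Forward pass:
ES_A = 0; EF_A = 15
ES_B = 15; EF_B = 15+15 = 30
ES_C = 15; EF_C = 15+13 = 28
ES_D = max(EF_A=15, EF_C=28) = 28; EF_D = 28+7 = 35
ES_E = 28; EF_E = 28+8 = 36
ES_F = max(EF_B=30, EF_D=35, EF_E=36) = 36; EF_F = 36+11 = 47
Expected project duration μ = 47 days. Critical path: A → C → E → F.

Variance along critical path = 2.778 + 4.000 + 4.000 + 5.444 = 16.222; σ = √16.222 = 4.028 days.
Z = (55 − 47) / 4.028 = 1.986
P(T ≤ 55) = Φ(1.986) ≈ 0.976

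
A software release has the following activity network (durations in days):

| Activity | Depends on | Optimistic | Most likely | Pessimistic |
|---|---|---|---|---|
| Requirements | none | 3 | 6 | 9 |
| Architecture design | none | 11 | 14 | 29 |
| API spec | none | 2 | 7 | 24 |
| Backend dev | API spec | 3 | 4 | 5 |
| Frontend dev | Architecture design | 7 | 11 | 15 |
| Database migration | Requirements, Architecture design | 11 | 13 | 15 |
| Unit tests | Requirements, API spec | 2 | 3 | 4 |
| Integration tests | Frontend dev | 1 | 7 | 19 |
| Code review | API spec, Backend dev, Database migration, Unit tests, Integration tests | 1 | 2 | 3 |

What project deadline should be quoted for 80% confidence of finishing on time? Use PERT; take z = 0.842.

te_Requirements = (3 + 4·6 + 9)/6 = 36/6 = 6; σ²_Requirements = ((9−3)/6)² = 1.000
te_Architecture design = (11 + 4·14 + 29)/6 = 96/6 = 16; σ²_Architecture design = ((29−11)/6)² = 9.000
te_API spec = (2 + 4·7 + 24)/6 = 54/6 = 9; σ²_API spec = ((24−2)/6)² = 13.444
te_Backend dev = (3 + 4·4 + 5)/6 = 24/6 = 4; σ²_Backend dev = ((5−3)/6)² = 0.111
te_Frontend dev = (7 + 4·11 + 15)/6 = 66/6 = 11; σ²_Frontend dev = ((15−7)/6)² = 1.778
te_Database migration = (11 + 4·13 + 15)/6 = 78/6 = 13; σ²_Database migration = ((15−11)/6)² = 0.444
te_Unit tests = (2 + 4·3 + 4)/6 = 18/6 = 3; σ²_Unit tests = ((4−2)/6)² = 0.111
te_Integration tests = (1 + 4·7 + 19)/6 = 48/6 = 8; σ²_Integration tests = ((19−1)/6)² = 9.000
te_Code review = (1 + 4·2 + 3)/6 = 12/6 = 2; σ²_Code review = ((3−1)/6)² = 0.111

Forward pass:
ES_Requirements = 0; EF_Requirements = 6
ES_Architecture design = 0; EF_Architecture design = 16
ES_API spec = 0; EF_API spec = 9
ES_Backend dev = 9; EF_Backend dev = 9+4 = 13
ES_Frontend dev = 16; EF_Frontend dev = 16+11 = 27
ES_Database migration = max(EF_Requirements=6, EF_Architecture design=16) = 16; EF_Database migration = 16+13 = 29
ES_Unit tests = max(EF_Requirements=6, EF_API spec=9) = 9; EF_Unit tests = 9+3 = 12
ES_Integration tests = 27; EF_Integration tests = 27+8 = 35
ES_Code review = max(EF_API spec=9, EF_Backend dev=13, EF_Database migration=29, EF_Unit tests=12, EF_Integration tests=35) = 35; EF_Code review = 35+2 = 37
Expected project duration μ = 37 days. Critical path: Architecture design → Frontend dev → Integration tests → Code review.

Variance along critical path = 9.000 + 1.778 + 9.000 + 0.111 = 19.889; σ = 4.460 days.
D = μ + z·σ = 37 + 0.842·4.460 = 40.8 days

40.8 days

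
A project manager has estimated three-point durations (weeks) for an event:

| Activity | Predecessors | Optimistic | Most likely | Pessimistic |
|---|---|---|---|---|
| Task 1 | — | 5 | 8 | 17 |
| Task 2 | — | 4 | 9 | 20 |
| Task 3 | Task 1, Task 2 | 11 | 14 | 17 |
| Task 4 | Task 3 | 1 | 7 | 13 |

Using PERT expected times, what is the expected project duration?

31 weeks

te_Task 1 = (5 + 4·8 + 17)/6 = 54/6 = 9
te_Task 2 = (4 + 4·9 + 20)/6 = 60/6 = 10
te_Task 3 = (11 + 4·14 + 17)/6 = 84/6 = 14
te_Task 4 = (1 + 4·7 + 13)/6 = 42/6 = 7

Forward pass:
ES_Task 1 = 0; EF_Task 1 = 9
ES_Task 2 = 0; EF_Task 2 = 10
ES_Task 3 = max(EF_Task 1=9, EF_Task 2=10) = 10; EF_Task 3 = 10+14 = 24
ES_Task 4 = 24; EF_Task 4 = 24+7 = 31
Expected project duration μ = 31 weeks. Critical path: Task 2 → Task 3 → Task 4.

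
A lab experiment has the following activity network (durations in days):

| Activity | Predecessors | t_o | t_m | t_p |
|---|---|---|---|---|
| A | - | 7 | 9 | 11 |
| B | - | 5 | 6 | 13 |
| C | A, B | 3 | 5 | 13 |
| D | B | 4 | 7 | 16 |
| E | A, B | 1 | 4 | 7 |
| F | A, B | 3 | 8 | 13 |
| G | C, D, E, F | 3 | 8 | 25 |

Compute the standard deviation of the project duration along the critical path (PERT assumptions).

4.08 days

te_A = (7 + 4·9 + 11)/6 = 54/6 = 9; σ²_A = ((11−7)/6)² = 0.444
te_B = (5 + 4·6 + 13)/6 = 42/6 = 7; σ²_B = ((13−5)/6)² = 1.778
te_C = (3 + 4·5 + 13)/6 = 36/6 = 6; σ²_C = ((13−3)/6)² = 2.778
te_D = (4 + 4·7 + 16)/6 = 48/6 = 8; σ²_D = ((16−4)/6)² = 4.000
te_E = (1 + 4·4 + 7)/6 = 24/6 = 4; σ²_E = ((7−1)/6)² = 1.000
te_F = (3 + 4·8 + 13)/6 = 48/6 = 8; σ²_F = ((13−3)/6)² = 2.778
te_G = (3 + 4·8 + 25)/6 = 60/6 = 10; σ²_G = ((25−3)/6)² = 13.444

Forward pass:
ES_A = 0; EF_A = 9
ES_B = 0; EF_B = 7
ES_C = max(EF_A=9, EF_B=7) = 9; EF_C = 9+6 = 15
ES_D = 7; EF_D = 7+8 = 15
ES_E = max(EF_A=9, EF_B=7) = 9; EF_E = 9+4 = 13
ES_F = max(EF_A=9, EF_B=7) = 9; EF_F = 9+8 = 17
ES_G = max(EF_C=15, EF_D=15, EF_E=13, EF_F=17) = 17; EF_G = 17+10 = 27
Expected project duration μ = 27 days. Critical path: A → F → G.

Variance along critical path = 0.444 + 2.778 + 13.444 = 16.667
σ = √16.667 = 4.082 days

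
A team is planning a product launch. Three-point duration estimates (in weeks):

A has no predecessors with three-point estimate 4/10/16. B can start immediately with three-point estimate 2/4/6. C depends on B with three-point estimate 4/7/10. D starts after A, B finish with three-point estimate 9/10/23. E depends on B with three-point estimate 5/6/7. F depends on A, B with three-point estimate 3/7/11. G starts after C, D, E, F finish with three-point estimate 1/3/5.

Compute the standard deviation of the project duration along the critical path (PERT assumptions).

te_A = (4 + 4·10 + 16)/6 = 60/6 = 10; σ²_A = ((16−4)/6)² = 4.000
te_B = (2 + 4·4 + 6)/6 = 24/6 = 4; σ²_B = ((6−2)/6)² = 0.444
te_C = (4 + 4·7 + 10)/6 = 42/6 = 7; σ²_C = ((10−4)/6)² = 1.000
te_D = (9 + 4·10 + 23)/6 = 72/6 = 12; σ²_D = ((23−9)/6)² = 5.444
te_E = (5 + 4·6 + 7)/6 = 36/6 = 6; σ²_E = ((7−5)/6)² = 0.111
te_F = (3 + 4·7 + 11)/6 = 42/6 = 7; σ²_F = ((11−3)/6)² = 1.778
te_G = (1 + 4·3 + 5)/6 = 18/6 = 3; σ²_G = ((5−1)/6)² = 0.444

Forward pass:
ES_A = 0; EF_A = 10
ES_B = 0; EF_B = 4
ES_C = 4; EF_C = 4+7 = 11
ES_D = max(EF_A=10, EF_B=4) = 10; EF_D = 10+12 = 22
ES_E = 4; EF_E = 4+6 = 10
ES_F = max(EF_A=10, EF_B=4) = 10; EF_F = 10+7 = 17
ES_G = max(EF_C=11, EF_D=22, EF_E=10, EF_F=17) = 22; EF_G = 22+3 = 25
Expected project duration μ = 25 weeks. Critical path: A → D → G.

Variance along critical path = 4.000 + 5.444 + 0.444 = 9.889
σ = √9.889 = 3.145 weeks

3.14 weeks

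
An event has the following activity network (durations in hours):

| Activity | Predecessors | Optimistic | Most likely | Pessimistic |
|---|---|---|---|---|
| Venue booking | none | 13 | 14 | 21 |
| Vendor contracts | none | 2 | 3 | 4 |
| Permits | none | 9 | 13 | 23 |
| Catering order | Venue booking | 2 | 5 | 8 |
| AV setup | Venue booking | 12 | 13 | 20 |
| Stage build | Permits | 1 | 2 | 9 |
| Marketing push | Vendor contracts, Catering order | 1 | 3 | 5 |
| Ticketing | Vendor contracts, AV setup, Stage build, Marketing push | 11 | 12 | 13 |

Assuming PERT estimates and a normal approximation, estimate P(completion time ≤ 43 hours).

0.852

te_Venue booking = (13 + 4·14 + 21)/6 = 90/6 = 15; σ²_Venue booking = ((21−13)/6)² = 1.778
te_Vendor contracts = (2 + 4·3 + 4)/6 = 18/6 = 3; σ²_Vendor contracts = ((4−2)/6)² = 0.111
te_Permits = (9 + 4·13 + 23)/6 = 84/6 = 14; σ²_Permits = ((23−9)/6)² = 5.444
te_Catering order = (2 + 4·5 + 8)/6 = 30/6 = 5; σ²_Catering order = ((8−2)/6)² = 1.000
te_AV setup = (12 + 4·13 + 20)/6 = 84/6 = 14; σ²_AV setup = ((20−12)/6)² = 1.778
te_Stage build = (1 + 4·2 + 9)/6 = 18/6 = 3; σ²_Stage build = ((9−1)/6)² = 1.778
te_Marketing push = (1 + 4·3 + 5)/6 = 18/6 = 3; σ²_Marketing push = ((5−1)/6)² = 0.444
te_Ticketing = (11 + 4·12 + 13)/6 = 72/6 = 12; σ²_Ticketing = ((13−11)/6)² = 0.111

Forward pass:
ES_Venue booking = 0; EF_Venue booking = 15
ES_Vendor contracts = 0; EF_Vendor contracts = 3
ES_Permits = 0; EF_Permits = 14
ES_Catering order = 15; EF_Catering order = 15+5 = 20
ES_AV setup = 15; EF_AV setup = 15+14 = 29
ES_Stage build = 14; EF_Stage build = 14+3 = 17
ES_Marketing push = max(EF_Vendor contracts=3, EF_Catering order=20) = 20; EF_Marketing push = 20+3 = 23
ES_Ticketing = max(EF_Vendor contracts=3, EF_AV setup=29, EF_Stage build=17, EF_Marketing push=23) = 29; EF_Ticketing = 29+12 = 41
Expected project duration μ = 41 hours. Critical path: Venue booking → AV setup → Ticketing.

Variance along critical path = 1.778 + 1.778 + 0.111 = 3.667; σ = √3.667 = 1.915 hours.
Z = (43 − 41) / 1.915 = 1.044
P(T ≤ 43) = Φ(1.044) ≈ 0.852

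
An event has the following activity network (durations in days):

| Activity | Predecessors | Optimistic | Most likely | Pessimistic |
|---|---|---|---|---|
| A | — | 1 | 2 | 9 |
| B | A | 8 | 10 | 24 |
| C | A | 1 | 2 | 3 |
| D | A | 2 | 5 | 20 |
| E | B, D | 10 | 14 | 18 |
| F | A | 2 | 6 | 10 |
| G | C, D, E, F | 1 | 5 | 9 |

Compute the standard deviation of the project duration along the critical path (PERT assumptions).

3.53 days

te_A = (1 + 4·2 + 9)/6 = 18/6 = 3; σ²_A = ((9−1)/6)² = 1.778
te_B = (8 + 4·10 + 24)/6 = 72/6 = 12; σ²_B = ((24−8)/6)² = 7.111
te_C = (1 + 4·2 + 3)/6 = 12/6 = 2; σ²_C = ((3−1)/6)² = 0.111
te_D = (2 + 4·5 + 20)/6 = 42/6 = 7; σ²_D = ((20−2)/6)² = 9.000
te_E = (10 + 4·14 + 18)/6 = 84/6 = 14; σ²_E = ((18−10)/6)² = 1.778
te_F = (2 + 4·6 + 10)/6 = 36/6 = 6; σ²_F = ((10−2)/6)² = 1.778
te_G = (1 + 4·5 + 9)/6 = 30/6 = 5; σ²_G = ((9−1)/6)² = 1.778

Forward pass:
ES_A = 0; EF_A = 3
ES_B = 3; EF_B = 3+12 = 15
ES_C = 3; EF_C = 3+2 = 5
ES_D = 3; EF_D = 3+7 = 10
ES_E = max(EF_B=15, EF_D=10) = 15; EF_E = 15+14 = 29
ES_F = 3; EF_F = 3+6 = 9
ES_G = max(EF_C=5, EF_D=10, EF_E=29, EF_F=9) = 29; EF_G = 29+5 = 34
Expected project duration μ = 34 days. Critical path: A → B → E → G.

Variance along critical path = 1.778 + 7.111 + 1.778 + 1.778 = 12.444
σ = √12.444 = 3.528 days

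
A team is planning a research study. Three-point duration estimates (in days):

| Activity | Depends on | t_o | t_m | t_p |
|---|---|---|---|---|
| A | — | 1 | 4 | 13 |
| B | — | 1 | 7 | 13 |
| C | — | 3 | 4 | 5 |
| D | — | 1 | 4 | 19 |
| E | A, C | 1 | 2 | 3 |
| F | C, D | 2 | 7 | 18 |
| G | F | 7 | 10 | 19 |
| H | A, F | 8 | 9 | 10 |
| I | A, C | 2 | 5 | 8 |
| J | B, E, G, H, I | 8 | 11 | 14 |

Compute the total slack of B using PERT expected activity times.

18 days

te_A = (1 + 4·4 + 13)/6 = 30/6 = 5
te_B = (1 + 4·7 + 13)/6 = 42/6 = 7
te_C = (3 + 4·4 + 5)/6 = 24/6 = 4
te_D = (1 + 4·4 + 19)/6 = 36/6 = 6
te_E = (1 + 4·2 + 3)/6 = 12/6 = 2
te_F = (2 + 4·7 + 18)/6 = 48/6 = 8
te_G = (7 + 4·10 + 19)/6 = 66/6 = 11
te_H = (8 + 4·9 + 10)/6 = 54/6 = 9
te_I = (2 + 4·5 + 8)/6 = 30/6 = 5
te_J = (8 + 4·11 + 14)/6 = 66/6 = 11

Forward pass:
ES_A = 0; EF_A = 5
ES_B = 0; EF_B = 7
ES_C = 0; EF_C = 4
ES_D = 0; EF_D = 6
ES_E = max(EF_A=5, EF_C=4) = 5; EF_E = 5+2 = 7
ES_F = max(EF_C=4, EF_D=6) = 6; EF_F = 6+8 = 14
ES_G = 14; EF_G = 14+11 = 25
ES_H = max(EF_A=5, EF_F=14) = 14; EF_H = 14+9 = 23
ES_I = max(EF_A=5, EF_C=4) = 5; EF_I = 5+5 = 10
ES_J = max(EF_B=7, EF_E=7, EF_G=25, EF_H=23, EF_I=10) = 25; EF_J = 25+11 = 36
Expected project duration μ = 36 days. Critical path: D → F → G → J.

Backward pass:
LF_J = 36; LS_J = 36−11 = 25
LF_I = LS_J = 25; LS_I = 25−5 = 20
LF_H = LS_J = 25; LS_H = 25−9 = 16
LF_G = LS_J = 25; LS_G = 25−11 = 14
LF_F = min(LS_G=14, LS_H=16) = 14; LS_F = 14−8 = 6
LF_E = LS_J = 25; LS_E = 25−2 = 23
LF_D = LS_F = 6; LS_D = 6−6 = 0
LF_C = min(LS_E=23, LS_F=6, LS_I=20) = 6; LS_C = 6−4 = 2
LF_B = LS_J = 25; LS_B = 25−7 = 18
LF_A = min(LS_E=23, LS_H=16, LS_I=20) = 16; LS_A = 16−5 = 11
Slack_B = LS_B − ES_B = 18 − 0 = 18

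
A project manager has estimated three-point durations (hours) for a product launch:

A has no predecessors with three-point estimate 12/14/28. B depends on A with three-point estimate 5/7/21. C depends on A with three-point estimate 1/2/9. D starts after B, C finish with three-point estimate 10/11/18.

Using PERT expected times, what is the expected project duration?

37 hours

te_A = (12 + 4·14 + 28)/6 = 96/6 = 16
te_B = (5 + 4·7 + 21)/6 = 54/6 = 9
te_C = (1 + 4·2 + 9)/6 = 18/6 = 3
te_D = (10 + 4·11 + 18)/6 = 72/6 = 12

Forward pass:
ES_A = 0; EF_A = 16
ES_B = 16; EF_B = 16+9 = 25
ES_C = 16; EF_C = 16+3 = 19
ES_D = max(EF_B=25, EF_C=19) = 25; EF_D = 25+12 = 37
Expected project duration μ = 37 hours. Critical path: A → B → D.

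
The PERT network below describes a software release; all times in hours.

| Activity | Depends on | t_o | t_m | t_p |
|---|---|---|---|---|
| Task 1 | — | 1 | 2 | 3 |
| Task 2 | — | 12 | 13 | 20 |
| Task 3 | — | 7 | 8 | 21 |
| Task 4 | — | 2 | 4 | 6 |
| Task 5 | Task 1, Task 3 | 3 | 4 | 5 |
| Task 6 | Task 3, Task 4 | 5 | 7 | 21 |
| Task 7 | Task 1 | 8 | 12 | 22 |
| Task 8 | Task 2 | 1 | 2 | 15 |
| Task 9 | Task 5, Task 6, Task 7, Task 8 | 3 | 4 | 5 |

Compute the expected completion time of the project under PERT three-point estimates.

te_Task 1 = (1 + 4·2 + 3)/6 = 12/6 = 2
te_Task 2 = (12 + 4·13 + 20)/6 = 84/6 = 14
te_Task 3 = (7 + 4·8 + 21)/6 = 60/6 = 10
te_Task 4 = (2 + 4·4 + 6)/6 = 24/6 = 4
te_Task 5 = (3 + 4·4 + 5)/6 = 24/6 = 4
te_Task 6 = (5 + 4·7 + 21)/6 = 54/6 = 9
te_Task 7 = (8 + 4·12 + 22)/6 = 78/6 = 13
te_Task 8 = (1 + 4·2 + 15)/6 = 24/6 = 4
te_Task 9 = (3 + 4·4 + 5)/6 = 24/6 = 4

Forward pass:
ES_Task 1 = 0; EF_Task 1 = 2
ES_Task 2 = 0; EF_Task 2 = 14
ES_Task 3 = 0; EF_Task 3 = 10
ES_Task 4 = 0; EF_Task 4 = 4
ES_Task 5 = max(EF_Task 1=2, EF_Task 3=10) = 10; EF_Task 5 = 10+4 = 14
ES_Task 6 = max(EF_Task 3=10, EF_Task 4=4) = 10; EF_Task 6 = 10+9 = 19
ES_Task 7 = 2; EF_Task 7 = 2+13 = 15
ES_Task 8 = 14; EF_Task 8 = 14+4 = 18
ES_Task 9 = max(EF_Task 5=14, EF_Task 6=19, EF_Task 7=15, EF_Task 8=18) = 19; EF_Task 9 = 19+4 = 23
Expected project duration μ = 23 hours. Critical path: Task 3 → Task 6 → Task 9.

23 hours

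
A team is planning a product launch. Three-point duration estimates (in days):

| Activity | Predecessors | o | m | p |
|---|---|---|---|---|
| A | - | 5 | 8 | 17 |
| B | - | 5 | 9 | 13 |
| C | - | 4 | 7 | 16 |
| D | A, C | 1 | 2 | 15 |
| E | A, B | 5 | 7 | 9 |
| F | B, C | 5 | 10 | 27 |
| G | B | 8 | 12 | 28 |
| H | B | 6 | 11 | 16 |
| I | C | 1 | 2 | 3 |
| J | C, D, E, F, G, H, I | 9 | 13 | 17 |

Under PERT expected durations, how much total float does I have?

te_A = (5 + 4·8 + 17)/6 = 54/6 = 9
te_B = (5 + 4·9 + 13)/6 = 54/6 = 9
te_C = (4 + 4·7 + 16)/6 = 48/6 = 8
te_D = (1 + 4·2 + 15)/6 = 24/6 = 4
te_E = (5 + 4·7 + 9)/6 = 42/6 = 7
te_F = (5 + 4·10 + 27)/6 = 72/6 = 12
te_G = (8 + 4·12 + 28)/6 = 84/6 = 14
te_H = (6 + 4·11 + 16)/6 = 66/6 = 11
te_I = (1 + 4·2 + 3)/6 = 12/6 = 2
te_J = (9 + 4·13 + 17)/6 = 78/6 = 13

Forward pass:
ES_A = 0; EF_A = 9
ES_B = 0; EF_B = 9
ES_C = 0; EF_C = 8
ES_D = max(EF_A=9, EF_C=8) = 9; EF_D = 9+4 = 13
ES_E = max(EF_A=9, EF_B=9) = 9; EF_E = 9+7 = 16
ES_F = max(EF_B=9, EF_C=8) = 9; EF_F = 9+12 = 21
ES_G = 9; EF_G = 9+14 = 23
ES_H = 9; EF_H = 9+11 = 20
ES_I = 8; EF_I = 8+2 = 10
ES_J = max(EF_C=8, EF_D=13, EF_E=16, EF_F=21, EF_G=23, EF_H=20, EF_I=10) = 23; EF_J = 23+13 = 36
Expected project duration μ = 36 days. Critical path: B → G → J.

Backward pass:
LF_J = 36; LS_J = 36−13 = 23
LF_I = LS_J = 23; LS_I = 23−2 = 21
LF_H = LS_J = 23; LS_H = 23−11 = 12
LF_G = LS_J = 23; LS_G = 23−14 = 9
LF_F = LS_J = 23; LS_F = 23−12 = 11
LF_E = LS_J = 23; LS_E = 23−7 = 16
LF_D = LS_J = 23; LS_D = 23−4 = 19
LF_C = min(LS_D=19, LS_F=11, LS_I=21, LS_J=23) = 11; LS_C = 11−8 = 3
LF_B = min(LS_E=16, LS_F=11, LS_G=9, LS_H=12) = 9; LS_B = 9−9 = 0
LF_A = min(LS_D=19, LS_E=16) = 16; LS_A = 16−9 = 7
Slack_I = LS_I − ES_I = 21 − 8 = 13

13 days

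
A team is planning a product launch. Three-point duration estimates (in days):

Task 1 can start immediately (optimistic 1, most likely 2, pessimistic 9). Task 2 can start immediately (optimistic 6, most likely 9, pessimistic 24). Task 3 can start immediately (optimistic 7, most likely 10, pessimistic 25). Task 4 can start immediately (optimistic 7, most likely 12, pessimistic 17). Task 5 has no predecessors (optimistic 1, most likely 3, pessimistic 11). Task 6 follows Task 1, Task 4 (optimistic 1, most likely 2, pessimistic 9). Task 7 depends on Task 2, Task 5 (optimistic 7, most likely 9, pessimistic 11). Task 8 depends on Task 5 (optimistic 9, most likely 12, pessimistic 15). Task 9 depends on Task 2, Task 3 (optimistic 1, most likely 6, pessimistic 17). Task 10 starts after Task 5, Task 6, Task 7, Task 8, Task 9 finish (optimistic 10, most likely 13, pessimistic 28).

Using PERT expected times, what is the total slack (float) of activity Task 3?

te_Task 1 = (1 + 4·2 + 9)/6 = 18/6 = 3
te_Task 2 = (6 + 4·9 + 24)/6 = 66/6 = 11
te_Task 3 = (7 + 4·10 + 25)/6 = 72/6 = 12
te_Task 4 = (7 + 4·12 + 17)/6 = 72/6 = 12
te_Task 5 = (1 + 4·3 + 11)/6 = 24/6 = 4
te_Task 6 = (1 + 4·2 + 9)/6 = 18/6 = 3
te_Task 7 = (7 + 4·9 + 11)/6 = 54/6 = 9
te_Task 8 = (9 + 4·12 + 15)/6 = 72/6 = 12
te_Task 9 = (1 + 4·6 + 17)/6 = 42/6 = 7
te_Task 10 = (10 + 4·13 + 28)/6 = 90/6 = 15

Forward pass:
ES_Task 1 = 0; EF_Task 1 = 3
ES_Task 2 = 0; EF_Task 2 = 11
ES_Task 3 = 0; EF_Task 3 = 12
ES_Task 4 = 0; EF_Task 4 = 12
ES_Task 5 = 0; EF_Task 5 = 4
ES_Task 6 = max(EF_Task 1=3, EF_Task 4=12) = 12; EF_Task 6 = 12+3 = 15
ES_Task 7 = max(EF_Task 2=11, EF_Task 5=4) = 11; EF_Task 7 = 11+9 = 20
ES_Task 8 = 4; EF_Task 8 = 4+12 = 16
ES_Task 9 = max(EF_Task 2=11, EF_Task 3=12) = 12; EF_Task 9 = 12+7 = 19
ES_Task 10 = max(EF_Task 5=4, EF_Task 6=15, EF_Task 7=20, EF_Task 8=16, EF_Task 9=19) = 20; EF_Task 10 = 20+15 = 35
Expected project duration μ = 35 days. Critical path: Task 2 → Task 7 → Task 10.

Backward pass:
LF_Task 10 = 35; LS_Task 10 = 35−15 = 20
LF_Task 9 = LS_Task 10 = 20; LS_Task 9 = 20−7 = 13
LF_Task 8 = LS_Task 10 = 20; LS_Task 8 = 20−12 = 8
LF_Task 7 = LS_Task 10 = 20; LS_Task 7 = 20−9 = 11
LF_Task 6 = LS_Task 10 = 20; LS_Task 6 = 20−3 = 17
LF_Task 5 = min(LS_Task 7=11, LS_Task 8=8, LS_Task 10=20) = 8; LS_Task 5 = 8−4 = 4
LF_Task 4 = LS_Task 6 = 17; LS_Task 4 = 17−12 = 5
LF_Task 3 = LS_Task 9 = 13; LS_Task 3 = 13−12 = 1
LF_Task 2 = min(LS_Task 7=11, LS_Task 9=13) = 11; LS_Task 2 = 11−11 = 0
LF_Task 1 = LS_Task 6 = 17; LS_Task 1 = 17−3 = 14
Slack_Task 3 = LS_Task 3 − ES_Task 3 = 1 − 0 = 1

1 days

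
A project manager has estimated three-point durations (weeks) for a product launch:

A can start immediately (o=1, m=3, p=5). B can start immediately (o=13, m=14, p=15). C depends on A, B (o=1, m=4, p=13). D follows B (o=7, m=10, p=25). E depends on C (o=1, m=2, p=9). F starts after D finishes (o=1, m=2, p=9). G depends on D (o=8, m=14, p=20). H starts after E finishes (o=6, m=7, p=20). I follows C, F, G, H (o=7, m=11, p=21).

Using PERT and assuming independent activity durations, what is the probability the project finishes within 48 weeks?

0.177

te_A = (1 + 4·3 + 5)/6 = 18/6 = 3; σ²_A = ((5−1)/6)² = 0.444
te_B = (13 + 4·14 + 15)/6 = 84/6 = 14; σ²_B = ((15−13)/6)² = 0.111
te_C = (1 + 4·4 + 13)/6 = 30/6 = 5; σ²_C = ((13−1)/6)² = 4.000
te_D = (7 + 4·10 + 25)/6 = 72/6 = 12; σ²_D = ((25−7)/6)² = 9.000
te_E = (1 + 4·2 + 9)/6 = 18/6 = 3; σ²_E = ((9−1)/6)² = 1.778
te_F = (1 + 4·2 + 9)/6 = 18/6 = 3; σ²_F = ((9−1)/6)² = 1.778
te_G = (8 + 4·14 + 20)/6 = 84/6 = 14; σ²_G = ((20−8)/6)² = 4.000
te_H = (6 + 4·7 + 20)/6 = 54/6 = 9; σ²_H = ((20−6)/6)² = 5.444
te_I = (7 + 4·11 + 21)/6 = 72/6 = 12; σ²_I = ((21−7)/6)² = 5.444

Forward pass:
ES_A = 0; EF_A = 3
ES_B = 0; EF_B = 14
ES_C = max(EF_A=3, EF_B=14) = 14; EF_C = 14+5 = 19
ES_D = 14; EF_D = 14+12 = 26
ES_E = 19; EF_E = 19+3 = 22
ES_F = 26; EF_F = 26+3 = 29
ES_G = 26; EF_G = 26+14 = 40
ES_H = 22; EF_H = 22+9 = 31
ES_I = max(EF_C=19, EF_F=29, EF_G=40, EF_H=31) = 40; EF_I = 40+12 = 52
Expected project duration μ = 52 weeks. Critical path: B → D → G → I.

Variance along critical path = 0.111 + 9.000 + 4.000 + 5.444 = 18.556; σ = √18.556 = 4.308 weeks.
Z = (48 − 52) / 4.308 = -0.929
P(T ≤ 48) = Φ(-0.929) ≈ 0.177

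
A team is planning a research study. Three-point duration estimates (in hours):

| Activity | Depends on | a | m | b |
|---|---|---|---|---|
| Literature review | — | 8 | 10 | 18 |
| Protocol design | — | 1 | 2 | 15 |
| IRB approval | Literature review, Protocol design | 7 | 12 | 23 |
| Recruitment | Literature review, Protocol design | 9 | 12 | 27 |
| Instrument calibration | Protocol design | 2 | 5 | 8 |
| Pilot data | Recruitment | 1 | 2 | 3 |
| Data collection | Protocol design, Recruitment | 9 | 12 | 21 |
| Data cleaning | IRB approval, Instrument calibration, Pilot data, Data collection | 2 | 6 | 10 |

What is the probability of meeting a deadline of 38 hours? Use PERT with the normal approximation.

te_Literature review = (8 + 4·10 + 18)/6 = 66/6 = 11; σ²_Literature review = ((18−8)/6)² = 2.778
te_Protocol design = (1 + 4·2 + 15)/6 = 24/6 = 4; σ²_Protocol design = ((15−1)/6)² = 5.444
te_IRB approval = (7 + 4·12 + 23)/6 = 78/6 = 13; σ²_IRB approval = ((23−7)/6)² = 7.111
te_Recruitment = (9 + 4·12 + 27)/6 = 84/6 = 14; σ²_Recruitment = ((27−9)/6)² = 9.000
te_Instrument calibration = (2 + 4·5 + 8)/6 = 30/6 = 5; σ²_Instrument calibration = ((8−2)/6)² = 1.000
te_Pilot data = (1 + 4·2 + 3)/6 = 12/6 = 2; σ²_Pilot data = ((3−1)/6)² = 0.111
te_Data collection = (9 + 4·12 + 21)/6 = 78/6 = 13; σ²_Data collection = ((21−9)/6)² = 4.000
te_Data cleaning = (2 + 4·6 + 10)/6 = 36/6 = 6; σ²_Data cleaning = ((10−2)/6)² = 1.778

Forward pass:
ES_Literature review = 0; EF_Literature review = 11
ES_Protocol design = 0; EF_Protocol design = 4
ES_IRB approval = max(EF_Literature review=11, EF_Protocol design=4) = 11; EF_IRB approval = 11+13 = 24
ES_Recruitment = max(EF_Literature review=11, EF_Protocol design=4) = 11; EF_Recruitment = 11+14 = 25
ES_Instrument calibration = 4; EF_Instrument calibration = 4+5 = 9
ES_Pilot data = 25; EF_Pilot data = 25+2 = 27
ES_Data collection = max(EF_Protocol design=4, EF_Recruitment=25) = 25; EF_Data collection = 25+13 = 38
ES_Data cleaning = max(EF_IRB approval=24, EF_Instrument calibration=9, EF_Pilot data=27, EF_Data collection=38) = 38; EF_Data cleaning = 38+6 = 44
Expected project duration μ = 44 hours. Critical path: Literature review → Recruitment → Data collection → Data cleaning.

Variance along critical path = 2.778 + 9.000 + 4.000 + 1.778 = 17.556; σ = √17.556 = 4.190 hours.
Z = (38 − 44) / 4.190 = -1.432
P(T ≤ 38) = Φ(-1.432) ≈ 0.076

0.076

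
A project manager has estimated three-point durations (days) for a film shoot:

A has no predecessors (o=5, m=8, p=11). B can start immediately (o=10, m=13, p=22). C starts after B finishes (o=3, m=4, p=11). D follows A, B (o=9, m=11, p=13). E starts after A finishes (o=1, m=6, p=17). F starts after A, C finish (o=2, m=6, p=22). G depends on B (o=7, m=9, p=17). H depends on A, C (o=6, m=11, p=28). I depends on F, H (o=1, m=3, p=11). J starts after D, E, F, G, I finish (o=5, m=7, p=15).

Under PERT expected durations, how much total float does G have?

12 days

te_A = (5 + 4·8 + 11)/6 = 48/6 = 8
te_B = (10 + 4·13 + 22)/6 = 84/6 = 14
te_C = (3 + 4·4 + 11)/6 = 30/6 = 5
te_D = (9 + 4·11 + 13)/6 = 66/6 = 11
te_E = (1 + 4·6 + 17)/6 = 42/6 = 7
te_F = (2 + 4·6 + 22)/6 = 48/6 = 8
te_G = (7 + 4·9 + 17)/6 = 60/6 = 10
te_H = (6 + 4·11 + 28)/6 = 78/6 = 13
te_I = (1 + 4·3 + 11)/6 = 24/6 = 4
te_J = (5 + 4·7 + 15)/6 = 48/6 = 8

Forward pass:
ES_A = 0; EF_A = 8
ES_B = 0; EF_B = 14
ES_C = 14; EF_C = 14+5 = 19
ES_D = max(EF_A=8, EF_B=14) = 14; EF_D = 14+11 = 25
ES_E = 8; EF_E = 8+7 = 15
ES_F = max(EF_A=8, EF_C=19) = 19; EF_F = 19+8 = 27
ES_G = 14; EF_G = 14+10 = 24
ES_H = max(EF_A=8, EF_C=19) = 19; EF_H = 19+13 = 32
ES_I = max(EF_F=27, EF_H=32) = 32; EF_I = 32+4 = 36
ES_J = max(EF_D=25, EF_E=15, EF_F=27, EF_G=24, EF_I=36) = 36; EF_J = 36+8 = 44
Expected project duration μ = 44 days. Critical path: B → C → H → I → J.

Backward pass:
LF_J = 44; LS_J = 44−8 = 36
LF_I = LS_J = 36; LS_I = 36−4 = 32
LF_H = LS_I = 32; LS_H = 32−13 = 19
LF_G = LS_J = 36; LS_G = 36−10 = 26
LF_F = min(LS_I=32, LS_J=36) = 32; LS_F = 32−8 = 24
LF_E = LS_J = 36; LS_E = 36−7 = 29
LF_D = LS_J = 36; LS_D = 36−11 = 25
LF_C = min(LS_F=24, LS_H=19) = 19; LS_C = 19−5 = 14
LF_B = min(LS_C=14, LS_D=25, LS_G=26) = 14; LS_B = 14−14 = 0
LF_A = min(LS_D=25, LS_E=29, LS_F=24, LS_H=19) = 19; LS_A = 19−8 = 11
Slack_G = LS_G − ES_G = 26 − 14 = 12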